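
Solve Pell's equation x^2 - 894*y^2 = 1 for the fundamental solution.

First expand sqrt(894) as a continued fraction. With x_i = (sqrt(894) + m_i)/d_i and (m_0, d_0) = (0, 1): a_0 = floor(sqrt(894)) = 29, since 29^2 = 841 <= 894 < 900 = 30^2.
Iterate m_{i+1} = d_i*a_i - m_i, d_{i+1} = (894 - m_{i+1}^2)/d_i, a_{i+1} = floor((a_0 + m_{i+1})/d_{i+1}):
  m_1 = 1*29 - 0 = 29, d_1 = (894 - 29^2)/1 = 53/1 = 53, a_1 = floor((29 + 29)/53) = 1.
  m_2 = 53*1 - 29 = 24, d_2 = (894 - 24^2)/53 = 318/53 = 6, a_2 = floor((29 + 24)/6) = 8.
  m_3 = 6*8 - 24 = 24, d_3 = (894 - 24^2)/6 = 318/6 = 53, a_3 = floor((29 + 24)/53) = 1.
  m_4 = 53*1 - 24 = 29, d_4 = (894 - 29^2)/53 = 53/53 = 1, a_4 = floor((29 + 29)/1) = 58.
  m_5 = 1*58 - 29 = 29, d_5 = (894 - 29^2)/1 = 53/1 = 53: (m_5, d_5) = (m_1, d_1) = (29, 53), so from here the quotients repeat a_1, ..., a_4; the period length is 4.
So sqrt(894) = [29; (1, 8, 1, 58)] with period length k = 4.
k is even, so the fundamental solution of x^2 - 894y^2 = 1 is (p_{k-1}, q_{k-1}) = (p_3, q_3); compute convergents through index 3.
Convergents (p_i = a_i*p_{i-1} + p_{i-2}, q_i = a_i*q_{i-1} + q_{i-2} with p_{-2}=0, p_{-1}=1, q_{-2}=1, q_{-1}=0):
  i=0: a_0=29, p_0 = 29*1 + 0 = 29, q_0 = 29*0 + 1 = 1.
  i=1: a_1=1, p_1 = 1*29 + 1 = 30, q_1 = 1*1 + 0 = 1.
  i=2: a_2=8, p_2 = 8*30 + 29 = 269, q_2 = 8*1 + 1 = 9.
  i=3: a_3=1, p_3 = 1*269 + 30 = 299, q_3 = 1*9 + 1 = 10.
Check: 299^2 - 894*10^2 = 89401 - 89400 = 1, so (x, y) = (299, 10) solves the equation, and by the theorem it is the least positive solution.

(x, y) = (299, 10)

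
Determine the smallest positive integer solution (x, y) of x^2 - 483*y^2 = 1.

(x, y) = (22, 1)

First expand sqrt(483) as a continued fraction. With x_i = (sqrt(483) + m_i)/d_i and (m_0, d_0) = (0, 1): a_0 = floor(sqrt(483)) = 21, since 21^2 = 441 <= 483 < 484 = 22^2.
Iterate m_{i+1} = d_i*a_i - m_i, d_{i+1} = (483 - m_{i+1}^2)/d_i, a_{i+1} = floor((a_0 + m_{i+1})/d_{i+1}):
  m_1 = 1*21 - 0 = 21, d_1 = (483 - 21^2)/1 = 42/1 = 42, a_1 = floor((21 + 21)/42) = 1.
  m_2 = 42*1 - 21 = 21, d_2 = (483 - 21^2)/42 = 42/42 = 1, a_2 = floor((21 + 21)/1) = 42.
  m_3 = 1*42 - 21 = 21, d_3 = (483 - 21^2)/1 = 42/1 = 42: (m_3, d_3) = (m_1, d_1) = (21, 42), so from here the quotients repeat a_1, a_2; the period length is 2.
So sqrt(483) = [21; (1, 42)] with period length k = 2.
k is even, so the fundamental solution of x^2 - 483y^2 = 1 is (p_{k-1}, q_{k-1}) = (p_1, q_1); compute convergents through index 1.
Convergents (p_i = a_i*p_{i-1} + p_{i-2}, q_i = a_i*q_{i-1} + q_{i-2} with p_{-2}=0, p_{-1}=1, q_{-2}=1, q_{-1}=0):
  i=0: a_0=21, p_0 = 21*1 + 0 = 21, q_0 = 21*0 + 1 = 1.
  i=1: a_1=1, p_1 = 1*21 + 1 = 22, q_1 = 1*1 + 0 = 1.
Check: 22^2 - 483*1^2 = 484 - 483 = 1, so (x, y) = (22, 1) solves the equation, and by the theorem it is the least positive solution.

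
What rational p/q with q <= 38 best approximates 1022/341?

3/1

Expand x = 1022/341 as a continued fraction with the Euclidean algorithm:
  1022 = 2*341 + 340, so a_0 = 2.
  341 = 1*340 + 1, so a_1 = 1.
  340 = 340*1 + 0, so a_2 = 340.
so x = [2; 1, 340].
Convergents (p_i = a_i*p_{i-1} + p_{i-2}, q_i = a_i*q_{i-1} + q_{i-2} with p_{-2}=0, p_{-1}=1, q_{-2}=1, q_{-1}=0), until the denominator exceeds 38:
  i=0: a_0=2, p_0 = 2*1 + 0 = 2, q_0 = 2*0 + 1 = 1.
  i=1: a_1=1, p_1 = 1*2 + 1 = 3, q_1 = 1*1 + 0 = 1.
  i=2: a_2=340, p_2 = 340*3 + 2 = 1022, q_2 = 340*1 + 1 = 341.
q_2 = 341 > 38, so the last convergent with denominator <= 38 is p_1/q_1 = 3/1.
The closest fraction with denominator <= 38 is either p_1/q_1 or the intermediate fraction (k*p_1 + p_0)/(k*q_1 + q_0) with the largest k >= 1 whose denominator stays <= 38; these approach x as k grows, and every other convergent or intermediate fraction in range is farther away.
Largest k: floor((38 - q_0)/q_1) = floor((38 - 1)/1) = 37.
That gives (37*3 + 2)/(37*1 + 1) = 113/38.
Compare the errors: |x - 3/1| = |1022*1 - 3*341|/(341*1) = 1/341, and |x - 113/38| = |1022*38 - 113*341|/(341*38) = 303/12958.
Cross-multiplying, 1*12958 = 12958 < 103323 = 303*341, so 1/341 is smaller: the convergent 3/1 is closer to x than 113/38.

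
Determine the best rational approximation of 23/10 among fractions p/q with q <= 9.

16/7

Expand x = 23/10 as a continued fraction with the Euclidean algorithm:
  23 = 2*10 + 3, so a_0 = 2.
  10 = 3*3 + 1, so a_1 = 3.
  3 = 3*1 + 0, so a_2 = 3.
so x = [2; 3, 3].
Convergents (p_i = a_i*p_{i-1} + p_{i-2}, q_i = a_i*q_{i-1} + q_{i-2} with p_{-2}=0, p_{-1}=1, q_{-2}=1, q_{-1}=0), until the denominator exceeds 9:
  i=0: a_0=2, p_0 = 2*1 + 0 = 2, q_0 = 2*0 + 1 = 1.
  i=1: a_1=3, p_1 = 3*2 + 1 = 7, q_1 = 3*1 + 0 = 3.
  i=2: a_2=3, p_2 = 3*7 + 2 = 23, q_2 = 3*3 + 1 = 10.
q_2 = 10 > 9, so the last convergent with denominator <= 9 is p_1/q_1 = 7/3.
The closest fraction with denominator <= 9 is either p_1/q_1 or the intermediate fraction (k*p_1 + p_0)/(k*q_1 + q_0) with the largest k >= 1 whose denominator stays <= 9; these approach x as k grows, and every other convergent or intermediate fraction in range is farther away.
Largest k: floor((9 - q_0)/q_1) = floor((9 - 1)/3) = 2.
That gives (2*7 + 2)/(2*3 + 1) = 16/7.
Compare the errors: |x - 7/3| = |23*3 - 7*10|/(10*3) = 1/30, and |x - 16/7| = |23*7 - 16*10|/(10*7) = 1/70.
Cross-multiplying, 1*30 = 30 < 70 = 1*70, so 1/70 is smaller: the intermediate fraction 16/7 is closer to x than 7/3.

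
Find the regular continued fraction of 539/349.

[1; 1, 1, 5, 7, 1, 3]

Run the Euclidean algorithm on 539 and 349; the successive quotients are the partial quotients a_0, a_1, ... (each step inverts the fractional part left over by the previous one):
  539 = 1*349 + 190, so a_0 = 1.
  349 = 1*190 + 159, so a_1 = 1.
  190 = 1*159 + 31, so a_2 = 1.
  159 = 5*31 + 4, so a_3 = 5.
  31 = 7*4 + 3, so a_4 = 7.
  4 = 1*3 + 1, so a_5 = 1.
  3 = 3*1 + 0, so a_6 = 3.
The remainder reaches 0 after 7 divisions, so the expansion has 7 partial quotients, read off in order.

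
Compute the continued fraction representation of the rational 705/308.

Run the Euclidean algorithm on 705 and 308; the successive quotients are the partial quotients a_0, a_1, ... (each step inverts the fractional part left over by the previous one):
  705 = 2*308 + 89, so a_0 = 2.
  308 = 3*89 + 41, so a_1 = 3.
  89 = 2*41 + 7, so a_2 = 2.
  41 = 5*7 + 6, so a_3 = 5.
  7 = 1*6 + 1, so a_4 = 1.
  6 = 6*1 + 0, so a_5 = 6.
The remainder reaches 0 after 6 divisions, so the expansion has 6 partial quotients, read off in order.

[2; 3, 2, 5, 1, 6]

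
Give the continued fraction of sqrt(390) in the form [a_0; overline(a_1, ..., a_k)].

Write x_i = (sqrt(390) + m_i)/d_i with (m_0, d_0) = (0, 1). a_0 = floor(sqrt(390)) = 19, since 19^2 = 361 <= 390 < 400 = 20^2.
Iterate m_{i+1} = d_i*a_i - m_i, d_{i+1} = (390 - m_{i+1}^2)/d_i, a_{i+1} = floor((a_0 + m_{i+1})/d_{i+1}):
  m_1 = 1*19 - 0 = 19, d_1 = (390 - 19^2)/1 = 29/1 = 29, a_1 = floor((19 + 19)/29) = 1.
  m_2 = 29*1 - 19 = 10, d_2 = (390 - 10^2)/29 = 290/29 = 10, a_2 = floor((19 + 10)/10) = 2.
  m_3 = 10*2 - 10 = 10, d_3 = (390 - 10^2)/10 = 290/10 = 29, a_3 = floor((19 + 10)/29) = 1.
  m_4 = 29*1 - 10 = 19, d_4 = (390 - 19^2)/29 = 29/29 = 1, a_4 = floor((19 + 19)/1) = 38.
  m_5 = 1*38 - 19 = 19, d_5 = (390 - 19^2)/1 = 29/1 = 29: (m_5, d_5) = (m_1, d_1) = (19, 29), so from here the quotients repeat a_1, ..., a_4; the period length is 4.
Hence the expansion of sqrt(390) is a_0 = 19 followed by the repeating block 1, 2, 1, 38 (period 4).

[19; overline(1, 2, 1, 38)]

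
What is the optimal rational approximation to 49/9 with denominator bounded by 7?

Expand x = 49/9 as a continued fraction with the Euclidean algorithm:
  49 = 5*9 + 4, so a_0 = 5.
  9 = 2*4 + 1, so a_1 = 2.
  4 = 4*1 + 0, so a_2 = 4.
so x = [5; 2, 4].
Convergents (p_i = a_i*p_{i-1} + p_{i-2}, q_i = a_i*q_{i-1} + q_{i-2} with p_{-2}=0, p_{-1}=1, q_{-2}=1, q_{-1}=0), until the denominator exceeds 7:
  i=0: a_0=5, p_0 = 5*1 + 0 = 5, q_0 = 5*0 + 1 = 1.
  i=1: a_1=2, p_1 = 2*5 + 1 = 11, q_1 = 2*1 + 0 = 2.
  i=2: a_2=4, p_2 = 4*11 + 5 = 49, q_2 = 4*2 + 1 = 9.
q_2 = 9 > 7, so the last convergent with denominator <= 7 is p_1/q_1 = 11/2.
The closest fraction with denominator <= 7 is either p_1/q_1 or the intermediate fraction (k*p_1 + p_0)/(k*q_1 + q_0) with the largest k >= 1 whose denominator stays <= 7; these approach x as k grows, and every other convergent or intermediate fraction in range is farther away.
Largest k: floor((7 - q_0)/q_1) = floor((7 - 1)/2) = 3.
That gives (3*11 + 5)/(3*2 + 1) = 38/7.
Compare the errors: |x - 11/2| = |49*2 - 11*9|/(9*2) = 1/18, and |x - 38/7| = |49*7 - 38*9|/(9*7) = 1/63.
Cross-multiplying, 1*18 = 18 < 63 = 1*63, so 1/63 is smaller: the intermediate fraction 38/7 is closer to x than 11/2.

38/7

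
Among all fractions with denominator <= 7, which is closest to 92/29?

Expand x = 92/29 as a continued fraction with the Euclidean algorithm:
  92 = 3*29 + 5, so a_0 = 3.
  29 = 5*5 + 4, so a_1 = 5.
  5 = 1*4 + 1, so a_2 = 1.
  4 = 4*1 + 0, so a_3 = 4.
so x = [3; 5, 1, 4].
Convergents (p_i = a_i*p_{i-1} + p_{i-2}, q_i = a_i*q_{i-1} + q_{i-2} with p_{-2}=0, p_{-1}=1, q_{-2}=1, q_{-1}=0), until the denominator exceeds 7:
  i=0: a_0=3, p_0 = 3*1 + 0 = 3, q_0 = 3*0 + 1 = 1.
  i=1: a_1=5, p_1 = 5*3 + 1 = 16, q_1 = 5*1 + 0 = 5.
  i=2: a_2=1, p_2 = 1*16 + 3 = 19, q_2 = 1*5 + 1 = 6.
  i=3: a_3=4, p_3 = 4*19 + 16 = 92, q_3 = 4*6 + 5 = 29.
q_3 = 29 > 7, so the last convergent with denominator <= 7 is p_2/q_2 = 19/6.
The closest fraction with denominator <= 7 is either p_2/q_2 or the intermediate fraction (k*p_2 + p_1)/(k*q_2 + q_1) with the largest k >= 1 whose denominator stays <= 7; these approach x as k grows, and every other convergent or intermediate fraction in range is farther away.
Largest k: floor((7 - q_1)/q_2) = floor((7 - 5)/6) = 0.
Since k = 0, no intermediate fraction beyond p_2/q_2 has denominator <= 7, so the convergent 19/6 is the closest (its error is |92*6 - 19*29|/(29*6) = 1/174).

19/6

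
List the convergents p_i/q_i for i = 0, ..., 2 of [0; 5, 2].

0/1, 1/5, 2/11

Using the convergent recurrence p_i = a_i*p_{i-1} + p_{i-2}, q_i = a_i*q_{i-1} + q_{i-2} with p_{-2}=0, p_{-1}=1, q_{-2}=1, q_{-1}=0:
  i=0: a_0=0, p_0 = 0*1 + 0 = 0, q_0 = 0*0 + 1 = 1.
  i=1: a_1=5, p_1 = 5*0 + 1 = 1, q_1 = 5*1 + 0 = 5.
  i=2: a_2=2, p_2 = 2*1 + 0 = 2, q_2 = 2*5 + 1 = 11.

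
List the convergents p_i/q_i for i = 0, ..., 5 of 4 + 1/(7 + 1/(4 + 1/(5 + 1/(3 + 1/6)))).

Using the convergent recurrence p_i = a_i*p_{i-1} + p_{i-2}, q_i = a_i*q_{i-1} + q_{i-2} with p_{-2}=0, p_{-1}=1, q_{-2}=1, q_{-1}=0:
  i=0: a_0=4, p_0 = 4*1 + 0 = 4, q_0 = 4*0 + 1 = 1.
  i=1: a_1=7, p_1 = 7*4 + 1 = 29, q_1 = 7*1 + 0 = 7.
  i=2: a_2=4, p_2 = 4*29 + 4 = 120, q_2 = 4*7 + 1 = 29.
  i=3: a_3=5, p_3 = 5*120 + 29 = 629, q_3 = 5*29 + 7 = 152.
  i=4: a_4=3, p_4 = 3*629 + 120 = 2007, q_4 = 3*152 + 29 = 485.
  i=5: a_5=6, p_5 = 6*2007 + 629 = 12671, q_5 = 6*485 + 152 = 3062.

4/1, 29/7, 120/29, 629/152, 2007/485, 12671/3062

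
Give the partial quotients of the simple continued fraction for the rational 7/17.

[0; 2, 2, 3]

Run the Euclidean algorithm on 7 and 17; the successive quotients are the partial quotients a_0, a_1, ... (each step inverts the fractional part left over by the previous one):
  7 = 0*17 + 7, so a_0 = 0.
  17 = 2*7 + 3, so a_1 = 2.
  7 = 2*3 + 1, so a_2 = 2.
  3 = 3*1 + 0, so a_3 = 3.
The remainder reaches 0 after 4 divisions, so the expansion has 4 partial quotients, read off in order.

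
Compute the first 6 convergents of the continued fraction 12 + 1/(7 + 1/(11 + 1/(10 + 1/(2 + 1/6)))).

12/1, 85/7, 947/78, 9555/787, 20057/1652, 129897/10699

Using the convergent recurrence p_i = a_i*p_{i-1} + p_{i-2}, q_i = a_i*q_{i-1} + q_{i-2} with p_{-2}=0, p_{-1}=1, q_{-2}=1, q_{-1}=0:
  i=0: a_0=12, p_0 = 12*1 + 0 = 12, q_0 = 12*0 + 1 = 1.
  i=1: a_1=7, p_1 = 7*12 + 1 = 85, q_1 = 7*1 + 0 = 7.
  i=2: a_2=11, p_2 = 11*85 + 12 = 947, q_2 = 11*7 + 1 = 78.
  i=3: a_3=10, p_3 = 10*947 + 85 = 9555, q_3 = 10*78 + 7 = 787.
  i=4: a_4=2, p_4 = 2*9555 + 947 = 20057, q_4 = 2*787 + 78 = 1652.
  i=5: a_5=6, p_5 = 6*20057 + 9555 = 129897, q_5 = 6*1652 + 787 = 10699.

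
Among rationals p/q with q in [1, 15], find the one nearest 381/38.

10/1

Expand x = 381/38 as a continued fraction with the Euclidean algorithm:
  381 = 10*38 + 1, so a_0 = 10.
  38 = 38*1 + 0, so a_1 = 38.
so x = [10; 38].
Convergents (p_i = a_i*p_{i-1} + p_{i-2}, q_i = a_i*q_{i-1} + q_{i-2} with p_{-2}=0, p_{-1}=1, q_{-2}=1, q_{-1}=0), until the denominator exceeds 15:
  i=0: a_0=10, p_0 = 10*1 + 0 = 10, q_0 = 10*0 + 1 = 1.
  i=1: a_1=38, p_1 = 38*10 + 1 = 381, q_1 = 38*1 + 0 = 38.
q_1 = 38 > 15, so the last convergent with denominator <= 15 is p_0/q_0 = 10/1.
The closest fraction with denominator <= 15 is either p_0/q_0 or the intermediate fraction (k*p_0 + p_{-1})/(k*q_0 + q_{-1}) with the largest k >= 1 whose denominator stays <= 15; these approach x as k grows, and every other convergent or intermediate fraction in range is farther away.
Largest k: floor((15 - q_{-1})/q_0) = floor((15 - 0)/1) = 15 (using the seeds p_{-1} = 1, q_{-1} = 0).
That gives (15*10 + 1)/(15*1 + 0) = 151/15.
Compare the errors: |x - 10/1| = |381*1 - 10*38|/(38*1) = 1/38, and |x - 151/15| = |381*15 - 151*38|/(38*15) = 23/570.
Cross-multiplying, 1*570 = 570 < 874 = 23*38, so 1/38 is smaller: the convergent 10/1 is closer to x than 151/15.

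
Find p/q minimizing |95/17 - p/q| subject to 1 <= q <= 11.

Expand x = 95/17 as a continued fraction with the Euclidean algorithm:
  95 = 5*17 + 10, so a_0 = 5.
  17 = 1*10 + 7, so a_1 = 1.
  10 = 1*7 + 3, so a_2 = 1.
  7 = 2*3 + 1, so a_3 = 2.
  3 = 3*1 + 0, so a_4 = 3.
so x = [5; 1, 1, 2, 3].
Convergents (p_i = a_i*p_{i-1} + p_{i-2}, q_i = a_i*q_{i-1} + q_{i-2} with p_{-2}=0, p_{-1}=1, q_{-2}=1, q_{-1}=0), until the denominator exceeds 11:
  i=0: a_0=5, p_0 = 5*1 + 0 = 5, q_0 = 5*0 + 1 = 1.
  i=1: a_1=1, p_1 = 1*5 + 1 = 6, q_1 = 1*1 + 0 = 1.
  i=2: a_2=1, p_2 = 1*6 + 5 = 11, q_2 = 1*1 + 1 = 2.
  i=3: a_3=2, p_3 = 2*11 + 6 = 28, q_3 = 2*2 + 1 = 5.
  i=4: a_4=3, p_4 = 3*28 + 11 = 95, q_4 = 3*5 + 2 = 17.
q_4 = 17 > 11, so the last convergent with denominator <= 11 is p_3/q_3 = 28/5.
The closest fraction with denominator <= 11 is either p_3/q_3 or the intermediate fraction (k*p_3 + p_2)/(k*q_3 + q_2) with the largest k >= 1 whose denominator stays <= 11; these approach x as k grows, and every other convergent or intermediate fraction in range is farther away.
Largest k: floor((11 - q_2)/q_3) = floor((11 - 2)/5) = 1.
That gives (1*28 + 11)/(1*5 + 2) = 39/7.
Compare the errors: |x - 28/5| = |95*5 - 28*17|/(17*5) = 1/85, and |x - 39/7| = |95*7 - 39*17|/(17*7) = 2/119.
Cross-multiplying, 1*119 = 119 < 170 = 2*85, so 1/85 is smaller: the convergent 28/5 is closer to x than 39/7.

28/5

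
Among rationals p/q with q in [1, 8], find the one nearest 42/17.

Expand x = 42/17 as a continued fraction with the Euclidean algorithm:
  42 = 2*17 + 8, so a_0 = 2.
  17 = 2*8 + 1, so a_1 = 2.
  8 = 8*1 + 0, so a_2 = 8.
so x = [2; 2, 8].
Convergents (p_i = a_i*p_{i-1} + p_{i-2}, q_i = a_i*q_{i-1} + q_{i-2} with p_{-2}=0, p_{-1}=1, q_{-2}=1, q_{-1}=0), until the denominator exceeds 8:
  i=0: a_0=2, p_0 = 2*1 + 0 = 2, q_0 = 2*0 + 1 = 1.
  i=1: a_1=2, p_1 = 2*2 + 1 = 5, q_1 = 2*1 + 0 = 2.
  i=2: a_2=8, p_2 = 8*5 + 2 = 42, q_2 = 8*2 + 1 = 17.
q_2 = 17 > 8, so the last convergent with denominator <= 8 is p_1/q_1 = 5/2.
The closest fraction with denominator <= 8 is either p_1/q_1 or the intermediate fraction (k*p_1 + p_0)/(k*q_1 + q_0) with the largest k >= 1 whose denominator stays <= 8; these approach x as k grows, and every other convergent or intermediate fraction in range is farther away.
Largest k: floor((8 - q_0)/q_1) = floor((8 - 1)/2) = 3.
That gives (3*5 + 2)/(3*2 + 1) = 17/7.
Compare the errors: |x - 5/2| = |42*2 - 5*17|/(17*2) = 1/34, and |x - 17/7| = |42*7 - 17*17|/(17*7) = 5/119.
Cross-multiplying, 1*119 = 119 < 170 = 5*34, so 1/34 is smaller: the convergent 5/2 is closer to x than 17/7.

5/2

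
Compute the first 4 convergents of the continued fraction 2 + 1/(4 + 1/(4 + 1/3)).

Using the convergent recurrence p_i = a_i*p_{i-1} + p_{i-2}, q_i = a_i*q_{i-1} + q_{i-2} with p_{-2}=0, p_{-1}=1, q_{-2}=1, q_{-1}=0:
  i=0: a_0=2, p_0 = 2*1 + 0 = 2, q_0 = 2*0 + 1 = 1.
  i=1: a_1=4, p_1 = 4*2 + 1 = 9, q_1 = 4*1 + 0 = 4.
  i=2: a_2=4, p_2 = 4*9 + 2 = 38, q_2 = 4*4 + 1 = 17.
  i=3: a_3=3, p_3 = 3*38 + 9 = 123, q_3 = 3*17 + 4 = 55.

2/1, 9/4, 38/17, 123/55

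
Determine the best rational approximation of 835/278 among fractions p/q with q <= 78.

3/1

Expand x = 835/278 as a continued fraction with the Euclidean algorithm:
  835 = 3*278 + 1, so a_0 = 3.
  278 = 278*1 + 0, so a_1 = 278.
so x = [3; 278].
Convergents (p_i = a_i*p_{i-1} + p_{i-2}, q_i = a_i*q_{i-1} + q_{i-2} with p_{-2}=0, p_{-1}=1, q_{-2}=1, q_{-1}=0), until the denominator exceeds 78:
  i=0: a_0=3, p_0 = 3*1 + 0 = 3, q_0 = 3*0 + 1 = 1.
  i=1: a_1=278, p_1 = 278*3 + 1 = 835, q_1 = 278*1 + 0 = 278.
q_1 = 278 > 78, so the last convergent with denominator <= 78 is p_0/q_0 = 3/1.
The closest fraction with denominator <= 78 is either p_0/q_0 or the intermediate fraction (k*p_0 + p_{-1})/(k*q_0 + q_{-1}) with the largest k >= 1 whose denominator stays <= 78; these approach x as k grows, and every other convergent or intermediate fraction in range is farther away.
Largest k: floor((78 - q_{-1})/q_0) = floor((78 - 0)/1) = 78 (using the seeds p_{-1} = 1, q_{-1} = 0).
That gives (78*3 + 1)/(78*1 + 0) = 235/78.
Compare the errors: |x - 3/1| = |835*1 - 3*278|/(278*1) = 1/278, and |x - 235/78| = |835*78 - 235*278|/(278*78) = 200/21684.
Cross-multiplying, 1*21684 = 21684 < 55600 = 200*278, so 1/278 is smaller: the convergent 3/1 is closer to x than 235/78.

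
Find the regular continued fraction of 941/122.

[7; 1, 2, 2, 17]

Run the Euclidean algorithm on 941 and 122; the successive quotients are the partial quotients a_0, a_1, ... (each step inverts the fractional part left over by the previous one):
  941 = 7*122 + 87, so a_0 = 7.
  122 = 1*87 + 35, so a_1 = 1.
  87 = 2*35 + 17, so a_2 = 2.
  35 = 2*17 + 1, so a_3 = 2.
  17 = 17*1 + 0, so a_4 = 17.
The remainder reaches 0 after 5 divisions, so the expansion has 5 partial quotients, read off in order.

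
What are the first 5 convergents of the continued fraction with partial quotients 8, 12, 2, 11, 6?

Using the convergent recurrence p_i = a_i*p_{i-1} + p_{i-2}, q_i = a_i*q_{i-1} + q_{i-2} with p_{-2}=0, p_{-1}=1, q_{-2}=1, q_{-1}=0:
  i=0: a_0=8, p_0 = 8*1 + 0 = 8, q_0 = 8*0 + 1 = 1.
  i=1: a_1=12, p_1 = 12*8 + 1 = 97, q_1 = 12*1 + 0 = 12.
  i=2: a_2=2, p_2 = 2*97 + 8 = 202, q_2 = 2*12 + 1 = 25.
  i=3: a_3=11, p_3 = 11*202 + 97 = 2319, q_3 = 11*25 + 12 = 287.
  i=4: a_4=6, p_4 = 6*2319 + 202 = 14116, q_4 = 6*287 + 25 = 1747.

8/1, 97/12, 202/25, 2319/287, 14116/1747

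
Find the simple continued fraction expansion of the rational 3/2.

[1; 2]

Run the Euclidean algorithm on 3 and 2; the successive quotients are the partial quotients a_0, a_1, ... (each step inverts the fractional part left over by the previous one):
  3 = 1*2 + 1, so a_0 = 1.
  2 = 2*1 + 0, so a_1 = 2.
The remainder reaches 0 after 2 divisions, so the expansion has 2 partial quotients, read off in order.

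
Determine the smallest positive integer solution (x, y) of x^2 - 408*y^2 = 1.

First expand sqrt(408) as a continued fraction. With x_i = (sqrt(408) + m_i)/d_i and (m_0, d_0) = (0, 1): a_0 = floor(sqrt(408)) = 20, since 20^2 = 400 <= 408 < 441 = 21^2.
Iterate m_{i+1} = d_i*a_i - m_i, d_{i+1} = (408 - m_{i+1}^2)/d_i, a_{i+1} = floor((a_0 + m_{i+1})/d_{i+1}):
  m_1 = 1*20 - 0 = 20, d_1 = (408 - 20^2)/1 = 8/1 = 8, a_1 = floor((20 + 20)/8) = 5.
  m_2 = 8*5 - 20 = 20, d_2 = (408 - 20^2)/8 = 8/8 = 1, a_2 = floor((20 + 20)/1) = 40.
  m_3 = 1*40 - 20 = 20, d_3 = (408 - 20^2)/1 = 8/1 = 8: (m_3, d_3) = (m_1, d_1) = (20, 8), so from here the quotients repeat a_1, a_2; the period length is 2.
So sqrt(408) = [20; (5, 40)] with period length k = 2.
k is even, so the fundamental solution of x^2 - 408y^2 = 1 is (p_{k-1}, q_{k-1}) = (p_1, q_1); compute convergents through index 1.
Convergents (p_i = a_i*p_{i-1} + p_{i-2}, q_i = a_i*q_{i-1} + q_{i-2} with p_{-2}=0, p_{-1}=1, q_{-2}=1, q_{-1}=0):
  i=0: a_0=20, p_0 = 20*1 + 0 = 20, q_0 = 20*0 + 1 = 1.
  i=1: a_1=5, p_1 = 5*20 + 1 = 101, q_1 = 5*1 + 0 = 5.
Check: 101^2 - 408*5^2 = 10201 - 10200 = 1, so (x, y) = (101, 5) solves the equation, and by the theorem it is the least positive solution.

(x, y) = (101, 5)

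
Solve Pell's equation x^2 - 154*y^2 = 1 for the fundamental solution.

(x, y) = (21295, 1716)

First expand sqrt(154) as a continued fraction. With x_i = (sqrt(154) + m_i)/d_i and (m_0, d_0) = (0, 1): a_0 = floor(sqrt(154)) = 12, since 12^2 = 144 <= 154 < 169 = 13^2.
Iterate m_{i+1} = d_i*a_i - m_i, d_{i+1} = (154 - m_{i+1}^2)/d_i, a_{i+1} = floor((a_0 + m_{i+1})/d_{i+1}):
  m_1 = 1*12 - 0 = 12, d_1 = (154 - 12^2)/1 = 10/1 = 10, a_1 = floor((12 + 12)/10) = 2.
  m_2 = 10*2 - 12 = 8, d_2 = (154 - 8^2)/10 = 90/10 = 9, a_2 = floor((12 + 8)/9) = 2.
  m_3 = 9*2 - 8 = 10, d_3 = (154 - 10^2)/9 = 54/9 = 6, a_3 = floor((12 + 10)/6) = 3.
  m_4 = 6*3 - 10 = 8, d_4 = (154 - 8^2)/6 = 90/6 = 15, a_4 = floor((12 + 8)/15) = 1.
  m_5 = 15*1 - 8 = 7, d_5 = (154 - 7^2)/15 = 105/15 = 7, a_5 = floor((12 + 7)/7) = 2.
  m_6 = 7*2 - 7 = 7, d_6 = (154 - 7^2)/7 = 105/7 = 15, a_6 = floor((12 + 7)/15) = 1.
  m_7 = 15*1 - 7 = 8, d_7 = (154 - 8^2)/15 = 90/15 = 6, a_7 = floor((12 + 8)/6) = 3.
  m_8 = 6*3 - 8 = 10, d_8 = (154 - 10^2)/6 = 54/6 = 9, a_8 = floor((12 + 10)/9) = 2.
  m_9 = 9*2 - 10 = 8, d_9 = (154 - 8^2)/9 = 90/9 = 10, a_9 = floor((12 + 8)/10) = 2.
  m_10 = 10*2 - 8 = 12, d_10 = (154 - 12^2)/10 = 10/10 = 1, a_10 = floor((12 + 12)/1) = 24.
  m_11 = 1*24 - 12 = 12, d_11 = (154 - 12^2)/1 = 10/1 = 10: (m_11, d_11) = (m_1, d_1) = (12, 10), so from here the quotients repeat a_1, ..., a_10; the period length is 10.
So sqrt(154) = [12; (2, 2, 3, 1, 2, 1, 3, 2, 2, 24)] with period length k = 10.
k is even, so the fundamental solution of x^2 - 154y^2 = 1 is (p_{k-1}, q_{k-1}) = (p_9, q_9); compute convergents through index 9.
Convergents (p_i = a_i*p_{i-1} + p_{i-2}, q_i = a_i*q_{i-1} + q_{i-2} with p_{-2}=0, p_{-1}=1, q_{-2}=1, q_{-1}=0):
  i=0: a_0=12, p_0 = 12*1 + 0 = 12, q_0 = 12*0 + 1 = 1.
  i=1: a_1=2, p_1 = 2*12 + 1 = 25, q_1 = 2*1 + 0 = 2.
  i=2: a_2=2, p_2 = 2*25 + 12 = 62, q_2 = 2*2 + 1 = 5.
  i=3: a_3=3, p_3 = 3*62 + 25 = 211, q_3 = 3*5 + 2 = 17.
  i=4: a_4=1, p_4 = 1*211 + 62 = 273, q_4 = 1*17 + 5 = 22.
  i=5: a_5=2, p_5 = 2*273 + 211 = 757, q_5 = 2*22 + 17 = 61.
  i=6: a_6=1, p_6 = 1*757 + 273 = 1030, q_6 = 1*61 + 22 = 83.
  i=7: a_7=3, p_7 = 3*1030 + 757 = 3847, q_7 = 3*83 + 61 = 310.
  i=8: a_8=2, p_8 = 2*3847 + 1030 = 8724, q_8 = 2*310 + 83 = 703.
  i=9: a_9=2, p_9 = 2*8724 + 3847 = 21295, q_9 = 2*703 + 310 = 1716.
Check: 21295^2 - 154*1716^2 = 453477025 - 453477024 = 1, so (x, y) = (21295, 1716) solves the equation, and by the theorem it is the least positive solution.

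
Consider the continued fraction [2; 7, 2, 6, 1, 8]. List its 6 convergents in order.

2/1, 15/7, 32/15, 207/97, 239/112, 2119/993

Using the convergent recurrence p_i = a_i*p_{i-1} + p_{i-2}, q_i = a_i*q_{i-1} + q_{i-2} with p_{-2}=0, p_{-1}=1, q_{-2}=1, q_{-1}=0:
  i=0: a_0=2, p_0 = 2*1 + 0 = 2, q_0 = 2*0 + 1 = 1.
  i=1: a_1=7, p_1 = 7*2 + 1 = 15, q_1 = 7*1 + 0 = 7.
  i=2: a_2=2, p_2 = 2*15 + 2 = 32, q_2 = 2*7 + 1 = 15.
  i=3: a_3=6, p_3 = 6*32 + 15 = 207, q_3 = 6*15 + 7 = 97.
  i=4: a_4=1, p_4 = 1*207 + 32 = 239, q_4 = 1*97 + 15 = 112.
  i=5: a_5=8, p_5 = 8*239 + 207 = 2119, q_5 = 8*112 + 97 = 993.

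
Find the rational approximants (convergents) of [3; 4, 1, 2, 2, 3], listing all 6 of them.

Using the convergent recurrence p_i = a_i*p_{i-1} + p_{i-2}, q_i = a_i*q_{i-1} + q_{i-2} with p_{-2}=0, p_{-1}=1, q_{-2}=1, q_{-1}=0:
  i=0: a_0=3, p_0 = 3*1 + 0 = 3, q_0 = 3*0 + 1 = 1.
  i=1: a_1=4, p_1 = 4*3 + 1 = 13, q_1 = 4*1 + 0 = 4.
  i=2: a_2=1, p_2 = 1*13 + 3 = 16, q_2 = 1*4 + 1 = 5.
  i=3: a_3=2, p_3 = 2*16 + 13 = 45, q_3 = 2*5 + 4 = 14.
  i=4: a_4=2, p_4 = 2*45 + 16 = 106, q_4 = 2*14 + 5 = 33.
  i=5: a_5=3, p_5 = 3*106 + 45 = 363, q_5 = 3*33 + 14 = 113.

3/1, 13/4, 16/5, 45/14, 106/33, 363/113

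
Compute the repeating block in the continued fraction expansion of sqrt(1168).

Write x_i = (sqrt(1168) + m_i)/d_i with (m_0, d_0) = (0, 1). a_0 = floor(sqrt(1168)) = 34, since 34^2 = 1156 <= 1168 < 1225 = 35^2.
Iterate m_{i+1} = d_i*a_i - m_i, d_{i+1} = (1168 - m_{i+1}^2)/d_i, a_{i+1} = floor((a_0 + m_{i+1})/d_{i+1}):
  m_1 = 1*34 - 0 = 34, d_1 = (1168 - 34^2)/1 = 12/1 = 12, a_1 = floor((34 + 34)/12) = 5.
  m_2 = 12*5 - 34 = 26, d_2 = (1168 - 26^2)/12 = 492/12 = 41, a_2 = floor((34 + 26)/41) = 1.
  m_3 = 41*1 - 26 = 15, d_3 = (1168 - 15^2)/41 = 943/41 = 23, a_3 = floor((34 + 15)/23) = 2.
  m_4 = 23*2 - 15 = 31, d_4 = (1168 - 31^2)/23 = 207/23 = 9, a_4 = floor((34 + 31)/9) = 7.
  m_5 = 9*7 - 31 = 32, d_5 = (1168 - 32^2)/9 = 144/9 = 16, a_5 = floor((34 + 32)/16) = 4.
  m_6 = 16*4 - 32 = 32, d_6 = (1168 - 32^2)/16 = 144/16 = 9, a_6 = floor((34 + 32)/9) = 7.
  m_7 = 9*7 - 32 = 31, d_7 = (1168 - 31^2)/9 = 207/9 = 23, a_7 = floor((34 + 31)/23) = 2.
  m_8 = 23*2 - 31 = 15, d_8 = (1168 - 15^2)/23 = 943/23 = 41, a_8 = floor((34 + 15)/41) = 1.
  m_9 = 41*1 - 15 = 26, d_9 = (1168 - 26^2)/41 = 492/41 = 12, a_9 = floor((34 + 26)/12) = 5.
  m_10 = 12*5 - 26 = 34, d_10 = (1168 - 34^2)/12 = 12/12 = 1, a_10 = floor((34 + 34)/1) = 68.
  m_11 = 1*68 - 34 = 34, d_11 = (1168 - 34^2)/1 = 12/1 = 12: (m_11, d_11) = (m_1, d_1) = (34, 12), so from here the quotients repeat a_1, ..., a_10; the period length is 10.
Hence the expansion of sqrt(1168) is a_0 = 34 followed by the repeating block 5, 1, 2, 7, 4, 7, 2, 1, 5, 68 (period 10).

[34; (5, 1, 2, 7, 4, 7, 2, 1, 5, 68)]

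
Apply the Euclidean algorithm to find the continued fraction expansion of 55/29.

[1; 1, 8, 1, 2]

Run the Euclidean algorithm on 55 and 29; the successive quotients are the partial quotients a_0, a_1, ... (each step inverts the fractional part left over by the previous one):
  55 = 1*29 + 26, so a_0 = 1.
  29 = 1*26 + 3, so a_1 = 1.
  26 = 8*3 + 2, so a_2 = 8.
  3 = 1*2 + 1, so a_3 = 1.
  2 = 2*1 + 0, so a_4 = 2.
The remainder reaches 0 after 5 divisions, so the expansion has 5 partial quotients, read off in order.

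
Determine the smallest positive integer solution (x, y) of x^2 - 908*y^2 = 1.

First expand sqrt(908) as a continued fraction. With x_i = (sqrt(908) + m_i)/d_i and (m_0, d_0) = (0, 1): a_0 = floor(sqrt(908)) = 30, since 30^2 = 900 <= 908 < 961 = 31^2.
Iterate m_{i+1} = d_i*a_i - m_i, d_{i+1} = (908 - m_{i+1}^2)/d_i, a_{i+1} = floor((a_0 + m_{i+1})/d_{i+1}):
  m_1 = 1*30 - 0 = 30, d_1 = (908 - 30^2)/1 = 8/1 = 8, a_1 = floor((30 + 30)/8) = 7.
  m_2 = 8*7 - 30 = 26, d_2 = (908 - 26^2)/8 = 232/8 = 29, a_2 = floor((30 + 26)/29) = 1.
  m_3 = 29*1 - 26 = 3, d_3 = (908 - 3^2)/29 = 899/29 = 31, a_3 = floor((30 + 3)/31) = 1.
  m_4 = 31*1 - 3 = 28, d_4 = (908 - 28^2)/31 = 124/31 = 4, a_4 = floor((30 + 28)/4) = 14.
  m_5 = 4*14 - 28 = 28, d_5 = (908 - 28^2)/4 = 124/4 = 31, a_5 = floor((30 + 28)/31) = 1.
  m_6 = 31*1 - 28 = 3, d_6 = (908 - 3^2)/31 = 899/31 = 29, a_6 = floor((30 + 3)/29) = 1.
  m_7 = 29*1 - 3 = 26, d_7 = (908 - 26^2)/29 = 232/29 = 8, a_7 = floor((30 + 26)/8) = 7.
  m_8 = 8*7 - 26 = 30, d_8 = (908 - 30^2)/8 = 8/8 = 1, a_8 = floor((30 + 30)/1) = 60.
  m_9 = 1*60 - 30 = 30, d_9 = (908 - 30^2)/1 = 8/1 = 8: (m_9, d_9) = (m_1, d_1) = (30, 8), so from here the quotients repeat a_1, ..., a_8; the period length is 8.
So sqrt(908) = [30; (7, 1, 1, 14, 1, 1, 7, 60)] with period length k = 8.
k is even, so the fundamental solution of x^2 - 908y^2 = 1 is (p_{k-1}, q_{k-1}) = (p_7, q_7); compute convergents through index 7.
Convergents (p_i = a_i*p_{i-1} + p_{i-2}, q_i = a_i*q_{i-1} + q_{i-2} with p_{-2}=0, p_{-1}=1, q_{-2}=1, q_{-1}=0):
  i=0: a_0=30, p_0 = 30*1 + 0 = 30, q_0 = 30*0 + 1 = 1.
  i=1: a_1=7, p_1 = 7*30 + 1 = 211, q_1 = 7*1 + 0 = 7.
  i=2: a_2=1, p_2 = 1*211 + 30 = 241, q_2 = 1*7 + 1 = 8.
  i=3: a_3=1, p_3 = 1*241 + 211 = 452, q_3 = 1*8 + 7 = 15.
  i=4: a_4=14, p_4 = 14*452 + 241 = 6569, q_4 = 14*15 + 8 = 218.
  i=5: a_5=1, p_5 = 1*6569 + 452 = 7021, q_5 = 1*218 + 15 = 233.
  i=6: a_6=1, p_6 = 1*7021 + 6569 = 13590, q_6 = 1*233 + 218 = 451.
  i=7: a_7=7, p_7 = 7*13590 + 7021 = 102151, q_7 = 7*451 + 233 = 3390.
Check: 102151^2 - 908*3390^2 = 10434826801 - 10434826800 = 1, so (x, y) = (102151, 3390) solves the equation, and by the theorem it is the least positive solution.

(x, y) = (102151, 3390)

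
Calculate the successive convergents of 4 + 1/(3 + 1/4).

4/1, 13/3, 56/13

Using the convergent recurrence p_i = a_i*p_{i-1} + p_{i-2}, q_i = a_i*q_{i-1} + q_{i-2} with p_{-2}=0, p_{-1}=1, q_{-2}=1, q_{-1}=0:
  i=0: a_0=4, p_0 = 4*1 + 0 = 4, q_0 = 4*0 + 1 = 1.
  i=1: a_1=3, p_1 = 3*4 + 1 = 13, q_1 = 3*1 + 0 = 3.
  i=2: a_2=4, p_2 = 4*13 + 4 = 56, q_2 = 4*3 + 1 = 13.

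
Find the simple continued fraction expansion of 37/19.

Run the Euclidean algorithm on 37 and 19; the successive quotients are the partial quotients a_0, a_1, ... (each step inverts the fractional part left over by the previous one):
  37 = 1*19 + 18, so a_0 = 1.
  19 = 1*18 + 1, so a_1 = 1.
  18 = 18*1 + 0, so a_2 = 18.
The remainder reaches 0 after 3 divisions, so the expansion has 3 partial quotients, read off in order.

[1; 1, 18]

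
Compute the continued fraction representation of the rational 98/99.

Run the Euclidean algorithm on 98 and 99; the successive quotients are the partial quotients a_0, a_1, ... (each step inverts the fractional part left over by the previous one):
  98 = 0*99 + 98, so a_0 = 0.
  99 = 1*98 + 1, so a_1 = 1.
  98 = 98*1 + 0, so a_2 = 98.
The remainder reaches 0 after 3 divisions, so the expansion has 3 partial quotients, read off in order.

[0; 1, 98]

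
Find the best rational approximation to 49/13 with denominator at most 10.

Expand x = 49/13 as a continued fraction with the Euclidean algorithm:
  49 = 3*13 + 10, so a_0 = 3.
  13 = 1*10 + 3, so a_1 = 1.
  10 = 3*3 + 1, so a_2 = 3.
  3 = 3*1 + 0, so a_3 = 3.
so x = [3; 1, 3, 3].
Convergents (p_i = a_i*p_{i-1} + p_{i-2}, q_i = a_i*q_{i-1} + q_{i-2} with p_{-2}=0, p_{-1}=1, q_{-2}=1, q_{-1}=0), until the denominator exceeds 10:
  i=0: a_0=3, p_0 = 3*1 + 0 = 3, q_0 = 3*0 + 1 = 1.
  i=1: a_1=1, p_1 = 1*3 + 1 = 4, q_1 = 1*1 + 0 = 1.
  i=2: a_2=3, p_2 = 3*4 + 3 = 15, q_2 = 3*1 + 1 = 4.
  i=3: a_3=3, p_3 = 3*15 + 4 = 49, q_3 = 3*4 + 1 = 13.
q_3 = 13 > 10, so the last convergent with denominator <= 10 is p_2/q_2 = 15/4.
The closest fraction with denominator <= 10 is either p_2/q_2 or the intermediate fraction (k*p_2 + p_1)/(k*q_2 + q_1) with the largest k >= 1 whose denominator stays <= 10; these approach x as k grows, and every other convergent or intermediate fraction in range is farther away.
Largest k: floor((10 - q_1)/q_2) = floor((10 - 1)/4) = 2.
That gives (2*15 + 4)/(2*4 + 1) = 34/9.
Compare the errors: |x - 15/4| = |49*4 - 15*13|/(13*4) = 1/52, and |x - 34/9| = |49*9 - 34*13|/(13*9) = 1/117.
Cross-multiplying, 1*52 = 52 < 117 = 1*117, so 1/117 is smaller: the intermediate fraction 34/9 is closer to x than 15/4.

34/9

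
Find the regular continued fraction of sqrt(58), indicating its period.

[7; (1, 1, 1, 1, 1, 1, 14)]

Write x_i = (sqrt(58) + m_i)/d_i with (m_0, d_0) = (0, 1). a_0 = floor(sqrt(58)) = 7, since 7^2 = 49 <= 58 < 64 = 8^2.
Iterate m_{i+1} = d_i*a_i - m_i, d_{i+1} = (58 - m_{i+1}^2)/d_i, a_{i+1} = floor((a_0 + m_{i+1})/d_{i+1}):
  m_1 = 1*7 - 0 = 7, d_1 = (58 - 7^2)/1 = 9/1 = 9, a_1 = floor((7 + 7)/9) = 1.
  m_2 = 9*1 - 7 = 2, d_2 = (58 - 2^2)/9 = 54/9 = 6, a_2 = floor((7 + 2)/6) = 1.
  m_3 = 6*1 - 2 = 4, d_3 = (58 - 4^2)/6 = 42/6 = 7, a_3 = floor((7 + 4)/7) = 1.
  m_4 = 7*1 - 4 = 3, d_4 = (58 - 3^2)/7 = 49/7 = 7, a_4 = floor((7 + 3)/7) = 1.
  m_5 = 7*1 - 3 = 4, d_5 = (58 - 4^2)/7 = 42/7 = 6, a_5 = floor((7 + 4)/6) = 1.
  m_6 = 6*1 - 4 = 2, d_6 = (58 - 2^2)/6 = 54/6 = 9, a_6 = floor((7 + 2)/9) = 1.
  m_7 = 9*1 - 2 = 7, d_7 = (58 - 7^2)/9 = 9/9 = 1, a_7 = floor((7 + 7)/1) = 14.
  m_8 = 1*14 - 7 = 7, d_8 = (58 - 7^2)/1 = 9/1 = 9: (m_8, d_8) = (m_1, d_1) = (7, 9), so from here the quotients repeat a_1, ..., a_7; the period length is 7.
Hence the expansion of sqrt(58) is a_0 = 7 followed by the repeating block 1, 1, 1, 1, 1, 1, 14 (period 7).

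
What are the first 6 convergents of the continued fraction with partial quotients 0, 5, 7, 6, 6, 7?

0/1, 1/5, 7/36, 43/221, 265/1362, 1898/9755

Using the convergent recurrence p_i = a_i*p_{i-1} + p_{i-2}, q_i = a_i*q_{i-1} + q_{i-2} with p_{-2}=0, p_{-1}=1, q_{-2}=1, q_{-1}=0:
  i=0: a_0=0, p_0 = 0*1 + 0 = 0, q_0 = 0*0 + 1 = 1.
  i=1: a_1=5, p_1 = 5*0 + 1 = 1, q_1 = 5*1 + 0 = 5.
  i=2: a_2=7, p_2 = 7*1 + 0 = 7, q_2 = 7*5 + 1 = 36.
  i=3: a_3=6, p_3 = 6*7 + 1 = 43, q_3 = 6*36 + 5 = 221.
  i=4: a_4=6, p_4 = 6*43 + 7 = 265, q_4 = 6*221 + 36 = 1362.
  i=5: a_5=7, p_5 = 7*265 + 43 = 1898, q_5 = 7*1362 + 221 = 9755.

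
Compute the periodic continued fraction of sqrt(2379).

[48; (1, 3, 2, 3, 1, 96)]

Write x_i = (sqrt(2379) + m_i)/d_i with (m_0, d_0) = (0, 1). a_0 = floor(sqrt(2379)) = 48, since 48^2 = 2304 <= 2379 < 2401 = 49^2.
Iterate m_{i+1} = d_i*a_i - m_i, d_{i+1} = (2379 - m_{i+1}^2)/d_i, a_{i+1} = floor((a_0 + m_{i+1})/d_{i+1}):
  m_1 = 1*48 - 0 = 48, d_1 = (2379 - 48^2)/1 = 75/1 = 75, a_1 = floor((48 + 48)/75) = 1.
  m_2 = 75*1 - 48 = 27, d_2 = (2379 - 27^2)/75 = 1650/75 = 22, a_2 = floor((48 + 27)/22) = 3.
  m_3 = 22*3 - 27 = 39, d_3 = (2379 - 39^2)/22 = 858/22 = 39, a_3 = floor((48 + 39)/39) = 2.
  m_4 = 39*2 - 39 = 39, d_4 = (2379 - 39^2)/39 = 858/39 = 22, a_4 = floor((48 + 39)/22) = 3.
  m_5 = 22*3 - 39 = 27, d_5 = (2379 - 27^2)/22 = 1650/22 = 75, a_5 = floor((48 + 27)/75) = 1.
  m_6 = 75*1 - 27 = 48, d_6 = (2379 - 48^2)/75 = 75/75 = 1, a_6 = floor((48 + 48)/1) = 96.
  m_7 = 1*96 - 48 = 48, d_7 = (2379 - 48^2)/1 = 75/1 = 75: (m_7, d_7) = (m_1, d_1) = (48, 75), so from here the quotients repeat a_1, ..., a_6; the period length is 6.
Hence the expansion of sqrt(2379) is a_0 = 48 followed by the repeating block 1, 3, 2, 3, 1, 96 (period 6).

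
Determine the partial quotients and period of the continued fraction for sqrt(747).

[27; (3, 54)]

Write x_i = (sqrt(747) + m_i)/d_i with (m_0, d_0) = (0, 1). a_0 = floor(sqrt(747)) = 27, since 27^2 = 729 <= 747 < 784 = 28^2.
Iterate m_{i+1} = d_i*a_i - m_i, d_{i+1} = (747 - m_{i+1}^2)/d_i, a_{i+1} = floor((a_0 + m_{i+1})/d_{i+1}):
  m_1 = 1*27 - 0 = 27, d_1 = (747 - 27^2)/1 = 18/1 = 18, a_1 = floor((27 + 27)/18) = 3.
  m_2 = 18*3 - 27 = 27, d_2 = (747 - 27^2)/18 = 18/18 = 1, a_2 = floor((27 + 27)/1) = 54.
  m_3 = 1*54 - 27 = 27, d_3 = (747 - 27^2)/1 = 18/1 = 18: (m_3, d_3) = (m_1, d_1) = (27, 18), so from here the quotients repeat a_1, a_2; the period length is 2.
Hence the expansion of sqrt(747) is a_0 = 27 followed by the repeating block 3, 54 (period 2).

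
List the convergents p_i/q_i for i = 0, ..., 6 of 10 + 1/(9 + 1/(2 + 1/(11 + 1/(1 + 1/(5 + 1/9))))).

10/1, 91/9, 192/19, 2203/218, 2395/237, 14178/1403, 129997/12864

Using the convergent recurrence p_i = a_i*p_{i-1} + p_{i-2}, q_i = a_i*q_{i-1} + q_{i-2} with p_{-2}=0, p_{-1}=1, q_{-2}=1, q_{-1}=0:
  i=0: a_0=10, p_0 = 10*1 + 0 = 10, q_0 = 10*0 + 1 = 1.
  i=1: a_1=9, p_1 = 9*10 + 1 = 91, q_1 = 9*1 + 0 = 9.
  i=2: a_2=2, p_2 = 2*91 + 10 = 192, q_2 = 2*9 + 1 = 19.
  i=3: a_3=11, p_3 = 11*192 + 91 = 2203, q_3 = 11*19 + 9 = 218.
  i=4: a_4=1, p_4 = 1*2203 + 192 = 2395, q_4 = 1*218 + 19 = 237.
  i=5: a_5=5, p_5 = 5*2395 + 2203 = 14178, q_5 = 5*237 + 218 = 1403.
  i=6: a_6=9, p_6 = 9*14178 + 2395 = 129997, q_6 = 9*1403 + 237 = 12864.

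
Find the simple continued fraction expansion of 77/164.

[0; 2, 7, 1, 2, 3]

Run the Euclidean algorithm on 77 and 164; the successive quotients are the partial quotients a_0, a_1, ... (each step inverts the fractional part left over by the previous one):
  77 = 0*164 + 77, so a_0 = 0.
  164 = 2*77 + 10, so a_1 = 2.
  77 = 7*10 + 7, so a_2 = 7.
  10 = 1*7 + 3, so a_3 = 1.
  7 = 2*3 + 1, so a_4 = 2.
  3 = 3*1 + 0, so a_5 = 3.
The remainder reaches 0 after 6 divisions, so the expansion has 6 partial quotients, read off in order.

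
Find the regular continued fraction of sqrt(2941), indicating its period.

Write x_i = (sqrt(2941) + m_i)/d_i with (m_0, d_0) = (0, 1). a_0 = floor(sqrt(2941)) = 54, since 54^2 = 2916 <= 2941 < 3025 = 55^2.
Iterate m_{i+1} = d_i*a_i - m_i, d_{i+1} = (2941 - m_{i+1}^2)/d_i, a_{i+1} = floor((a_0 + m_{i+1})/d_{i+1}):
  m_1 = 1*54 - 0 = 54, d_1 = (2941 - 54^2)/1 = 25/1 = 25, a_1 = floor((54 + 54)/25) = 4.
  m_2 = 25*4 - 54 = 46, d_2 = (2941 - 46^2)/25 = 825/25 = 33, a_2 = floor((54 + 46)/33) = 3.
  m_3 = 33*3 - 46 = 53, d_3 = (2941 - 53^2)/33 = 132/33 = 4, a_3 = floor((54 + 53)/4) = 26.
  m_4 = 4*26 - 53 = 51, d_4 = (2941 - 51^2)/4 = 340/4 = 85, a_4 = floor((54 + 51)/85) = 1.
  m_5 = 85*1 - 51 = 34, d_5 = (2941 - 34^2)/85 = 1785/85 = 21, a_5 = floor((54 + 34)/21) = 4.
  m_6 = 21*4 - 34 = 50, d_6 = (2941 - 50^2)/21 = 441/21 = 21, a_6 = floor((54 + 50)/21) = 4.
  m_7 = 21*4 - 50 = 34, d_7 = (2941 - 34^2)/21 = 1785/21 = 85, a_7 = floor((54 + 34)/85) = 1.
  m_8 = 85*1 - 34 = 51, d_8 = (2941 - 51^2)/85 = 340/85 = 4, a_8 = floor((54 + 51)/4) = 26.
  m_9 = 4*26 - 51 = 53, d_9 = (2941 - 53^2)/4 = 132/4 = 33, a_9 = floor((54 + 53)/33) = 3.
  m_10 = 33*3 - 53 = 46, d_10 = (2941 - 46^2)/33 = 825/33 = 25, a_10 = floor((54 + 46)/25) = 4.
  m_11 = 25*4 - 46 = 54, d_11 = (2941 - 54^2)/25 = 25/25 = 1, a_11 = floor((54 + 54)/1) = 108.
  m_12 = 1*108 - 54 = 54, d_12 = (2941 - 54^2)/1 = 25/1 = 25: (m_12, d_12) = (m_1, d_1) = (54, 25), so from here the quotients repeat a_1, ..., a_11; the period length is 11.
Hence the expansion of sqrt(2941) is a_0 = 54 followed by the repeating block 4, 3, 26, 1, 4, 4, 1, 26, 3, 4, 108 (period 11).

[54; (4, 3, 26, 1, 4, 4, 1, 26, 3, 4, 108)]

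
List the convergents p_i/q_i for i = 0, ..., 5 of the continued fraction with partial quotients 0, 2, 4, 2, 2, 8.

Using the convergent recurrence p_i = a_i*p_{i-1} + p_{i-2}, q_i = a_i*q_{i-1} + q_{i-2} with p_{-2}=0, p_{-1}=1, q_{-2}=1, q_{-1}=0:
  i=0: a_0=0, p_0 = 0*1 + 0 = 0, q_0 = 0*0 + 1 = 1.
  i=1: a_1=2, p_1 = 2*0 + 1 = 1, q_1 = 2*1 + 0 = 2.
  i=2: a_2=4, p_2 = 4*1 + 0 = 4, q_2 = 4*2 + 1 = 9.
  i=3: a_3=2, p_3 = 2*4 + 1 = 9, q_3 = 2*9 + 2 = 20.
  i=4: a_4=2, p_4 = 2*9 + 4 = 22, q_4 = 2*20 + 9 = 49.
  i=5: a_5=8, p_5 = 8*22 + 9 = 185, q_5 = 8*49 + 20 = 412.

0/1, 1/2, 4/9, 9/20, 22/49, 185/412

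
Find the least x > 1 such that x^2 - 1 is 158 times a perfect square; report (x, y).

First expand sqrt(158) as a continued fraction. With x_i = (sqrt(158) + m_i)/d_i and (m_0, d_0) = (0, 1): a_0 = floor(sqrt(158)) = 12, since 12^2 = 144 <= 158 < 169 = 13^2.
Iterate m_{i+1} = d_i*a_i - m_i, d_{i+1} = (158 - m_{i+1}^2)/d_i, a_{i+1} = floor((a_0 + m_{i+1})/d_{i+1}):
  m_1 = 1*12 - 0 = 12, d_1 = (158 - 12^2)/1 = 14/1 = 14, a_1 = floor((12 + 12)/14) = 1.
  m_2 = 14*1 - 12 = 2, d_2 = (158 - 2^2)/14 = 154/14 = 11, a_2 = floor((12 + 2)/11) = 1.
  m_3 = 11*1 - 2 = 9, d_3 = (158 - 9^2)/11 = 77/11 = 7, a_3 = floor((12 + 9)/7) = 3.
  m_4 = 7*3 - 9 = 12, d_4 = (158 - 12^2)/7 = 14/7 = 2, a_4 = floor((12 + 12)/2) = 12.
  m_5 = 2*12 - 12 = 12, d_5 = (158 - 12^2)/2 = 14/2 = 7, a_5 = floor((12 + 12)/7) = 3.
  m_6 = 7*3 - 12 = 9, d_6 = (158 - 9^2)/7 = 77/7 = 11, a_6 = floor((12 + 9)/11) = 1.
  m_7 = 11*1 - 9 = 2, d_7 = (158 - 2^2)/11 = 154/11 = 14, a_7 = floor((12 + 2)/14) = 1.
  m_8 = 14*1 - 2 = 12, d_8 = (158 - 12^2)/14 = 14/14 = 1, a_8 = floor((12 + 12)/1) = 24.
  m_9 = 1*24 - 12 = 12, d_9 = (158 - 12^2)/1 = 14/1 = 14: (m_9, d_9) = (m_1, d_1) = (12, 14), so from here the quotients repeat a_1, ..., a_8; the period length is 8.
So sqrt(158) = [12; (1, 1, 3, 12, 3, 1, 1, 24)] with period length k = 8.
k is even, so the fundamental solution of x^2 - 158y^2 = 1 is (p_{k-1}, q_{k-1}) = (p_7, q_7); compute convergents through index 7.
Convergents (p_i = a_i*p_{i-1} + p_{i-2}, q_i = a_i*q_{i-1} + q_{i-2} with p_{-2}=0, p_{-1}=1, q_{-2}=1, q_{-1}=0):
  i=0: a_0=12, p_0 = 12*1 + 0 = 12, q_0 = 12*0 + 1 = 1.
  i=1: a_1=1, p_1 = 1*12 + 1 = 13, q_1 = 1*1 + 0 = 1.
  i=2: a_2=1, p_2 = 1*13 + 12 = 25, q_2 = 1*1 + 1 = 2.
  i=3: a_3=3, p_3 = 3*25 + 13 = 88, q_3 = 3*2 + 1 = 7.
  i=4: a_4=12, p_4 = 12*88 + 25 = 1081, q_4 = 12*7 + 2 = 86.
  i=5: a_5=3, p_5 = 3*1081 + 88 = 3331, q_5 = 3*86 + 7 = 265.
  i=6: a_6=1, p_6 = 1*3331 + 1081 = 4412, q_6 = 1*265 + 86 = 351.
  i=7: a_7=1, p_7 = 1*4412 + 3331 = 7743, q_7 = 1*351 + 265 = 616.
Check: 7743^2 - 158*616^2 = 59954049 - 59954048 = 1, so (x, y) = (7743, 616) solves the equation, and by the theorem it is the least positive solution.

(x, y) = (7743, 616)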